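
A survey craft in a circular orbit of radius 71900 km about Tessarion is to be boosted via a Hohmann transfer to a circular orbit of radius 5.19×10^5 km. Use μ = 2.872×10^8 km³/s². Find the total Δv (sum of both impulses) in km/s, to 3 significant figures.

Δv = 32.5 km/s

Semi-major axis of the transfer orbit: a_t = (71900 + 5.190×10^5)/2 = 2.9545×10^5 km.
At r₁ the circular-orbit speed is v₁ = √(μ/r₁) = 63.202 km/s.
Transfer-orbit speed at r₁ (vis-viva): v_p = √[μ(2/r₁ − 1/a_t)] = 83.766 km/s.
First burn Δv₁ = |v_p − v₁| = 20.56 km/s.
At r₂, v₂ = √(μ/r₂) = 23.52 km/s.
Transfer-orbit speed at r₂: v_a = √[μ(2/r₂ − 1/a_t)] = 11.60 km/s.
Second burn Δv₂ = |v₂ − v_a| = 11.92 km/s.
Δv = Δv₁ + Δv₂ = 20.56 + 11.92 = 32.48 km/s.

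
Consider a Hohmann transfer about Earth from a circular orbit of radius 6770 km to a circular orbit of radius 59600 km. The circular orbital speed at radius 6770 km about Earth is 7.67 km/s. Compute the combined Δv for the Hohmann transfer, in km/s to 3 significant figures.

Δv = 4.03 km/s

From the circular-orbit relation v² = μ/r at r = 6770 km: μ = v²r = (7.67)² × 6770 = 3.98272×10^5 km³/s².
The Hohmann ellipse has a_t = (r₁ + r₂)/2 = 33185 km.
At r₁ the circular-orbit speed is v₁ = √(μ/r₁) = 7.6700 km/s.
On the transfer ellipse at r₁, vis-viva equation gives v_p = √[μ(2/r₁ − 1/a_t)] = 10.279 km/s.
First burn Δv₁ = |v_p − v₁| = 2.609 km/s.
At r₂, v₂ = √(μ/r₂) = 2.585 km/s.
Transfer-orbit speed at r₂: v_a = √[μ(2/r₂ − 1/a_t)] = 1.168 km/s.
Second burn Δv₂ = |v₂ − v_a| = 1.417 km/s.
Δv = Δv₁ + Δv₂ = 2.609 + 1.417 = 4.026 km/s.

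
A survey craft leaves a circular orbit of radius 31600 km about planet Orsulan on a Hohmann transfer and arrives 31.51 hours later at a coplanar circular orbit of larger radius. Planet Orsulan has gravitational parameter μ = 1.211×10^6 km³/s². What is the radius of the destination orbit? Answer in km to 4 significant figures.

Transfer time t = 31.51 hours = 1.13436×10^5 s, and t = π√(a_t³/μ).
So a_t = (μ t²/π²)^(1/3) = (1.211×10^6 × (1.13436×10^5)² / π²)^(1/3) = 1.1644×10^5 km.
Since a_t = (r₁ + r₂)/2, r₂ = 2a_t − r₁ = 2×1.1644×10^5 − 31600 = 2.0128×10^5 km.

r₂ = 2.013×10^5 km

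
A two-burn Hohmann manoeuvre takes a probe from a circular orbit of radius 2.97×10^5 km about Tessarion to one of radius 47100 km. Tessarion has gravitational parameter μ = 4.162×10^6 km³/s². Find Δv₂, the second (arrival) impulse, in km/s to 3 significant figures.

Δv₂ = 2.95 km/s

Semi-major axis of the transfer orbit: a_t = (2.970×10^5 + 47100)/2 = 1.7205×10^5 km.
Circular speed at r = 47100 km: v_c = √(μ/r) = 9.400 km/s.
Vis-viva on the transfer ellipse at r = 47100 km gives v_t = √[μ(2/r − 1/a_t)] = 12.35 km/s.
Δv₂ = |v_t − v_c| = |12.35 − 9.400| = 2.950 km/s.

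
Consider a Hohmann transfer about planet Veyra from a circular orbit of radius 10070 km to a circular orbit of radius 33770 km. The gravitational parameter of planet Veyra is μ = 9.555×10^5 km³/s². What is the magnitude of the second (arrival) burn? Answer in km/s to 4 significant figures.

Semi-major axis of the transfer orbit: a_t = (10070 + 33770)/2 = 21920 km.
On the circular orbit at r = 33770 km, v_c = √(μ/r) = 5.319 km/s.
Vis-viva on the transfer ellipse at r = 33770 km gives v_t = √[μ(2/r − 1/a_t)] = 3.605 km/s.
Δv₂ = |v_t − v_c| = |3.605 − 5.319| = 1.714 km/s.

Δv₂ = 1.714 km/s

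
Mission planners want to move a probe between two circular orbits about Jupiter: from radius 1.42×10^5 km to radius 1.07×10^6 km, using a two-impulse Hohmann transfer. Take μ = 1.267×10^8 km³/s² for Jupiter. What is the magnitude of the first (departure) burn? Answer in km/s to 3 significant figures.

Δv₁ = 9.82 km/s

The Hohmann ellipse has a_t = (r₁ + r₂)/2 = 6.060×10^5 km.
Circular speed at r = 1.420×10^5 km: v_c = √(μ/r) = 29.871 km/s.
Vis-viva on the transfer ellipse at r = 1.420×10^5 km gives v_t = √[μ(2/r − 1/a_t)] = 39.692 km/s.
Δv₁ = |v_t − v_c| = |39.692 − 29.871| = 9.821 km/s.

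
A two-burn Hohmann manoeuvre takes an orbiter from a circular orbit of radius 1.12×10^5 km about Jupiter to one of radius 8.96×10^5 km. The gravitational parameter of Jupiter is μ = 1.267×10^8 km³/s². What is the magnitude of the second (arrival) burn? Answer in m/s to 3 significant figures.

Δv₂ = 6290 m/s

Semi-major axis of the transfer orbit: a_t = (1.120×10^5 + 8.960×10^5)/2 = 5.040×10^5 km.
On the circular orbit at r = 8.960×10^5 km, v_c = √(μ/r) = 11.8914 km/s.
Transfer-orbit speed at the same r (vis-viva, a = a_t): v_t = √[μ(2/r − 1/a_t)] = 5.60568 km/s.
Δv₂ = |v_t − v_c| = |5.60568 − 11.8914| = 6.286 km/s.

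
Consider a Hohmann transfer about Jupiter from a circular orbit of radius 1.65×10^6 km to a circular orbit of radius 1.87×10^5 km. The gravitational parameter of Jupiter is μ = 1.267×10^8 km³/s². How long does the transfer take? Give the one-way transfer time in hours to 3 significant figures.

Semi-major axis of the transfer orbit: a_t = (1.650×10^6 + 1.870×10^5)/2 = 9.185×10^5 km.
By Kepler's third law the transfer-orbit period is T = 2π√(a_t³/μ), so t = T/2 = 2.4569×10^5 s.
Converting: 2.4569×10^5 s ÷ 3600 s/hour = 68.2 hours.

t = 68.2 hours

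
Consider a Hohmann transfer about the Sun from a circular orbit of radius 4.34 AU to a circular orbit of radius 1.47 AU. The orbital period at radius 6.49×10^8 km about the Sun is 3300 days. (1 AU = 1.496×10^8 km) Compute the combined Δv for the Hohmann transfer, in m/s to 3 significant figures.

From Kepler's third law T² = 4π²r³/μ at r = 6.49×10^8 km, T = 3300 days = 3300 × 86400 s = 2.8512×10^8 s: μ = 4π²r³/T² = 1.32751×10^11 km³/s².
In km: r₁ = 4.34 × 1.496×10^8 = 6.49264×10^8 km; r₂ = 1.47 × 1.496×10^8 = 2.19912×10^8 km.
The Hohmann ellipse has a_t = (r₁ + r₂)/2 = 4.34588×10^8 km.
At r₁ the circular-orbit speed is v₁ = √(μ/r₁) = 14.2991 km/s.
On the transfer ellipse at r₁, vis-viva gives v_a = √[μ(2/r₁ − 1/a_t)] = 10.1717 km/s.
First burn Δv₁ = |v_a − v₁| = 4.1274 km/s.
Circular speed at r₂: v₂ = √(μ/r₂) = 24.5694 km/s.
Transfer-orbit speed at r₂: v_p = √[μ(2/r₂ − 1/a_t)] = 30.0308 km/s.
Second burn Δv₂ = |v₂ − v_p| = 5.4614 km/s.
Total Δv = Δv₁ + Δv₂ = 9.589 km/s.

Δv = 9590 m/s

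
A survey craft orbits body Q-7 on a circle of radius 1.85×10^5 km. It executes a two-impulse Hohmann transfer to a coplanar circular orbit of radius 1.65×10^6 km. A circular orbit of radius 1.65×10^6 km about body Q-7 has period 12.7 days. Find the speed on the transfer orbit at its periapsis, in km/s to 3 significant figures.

From Kepler's third law T² = 4π²r³/μ at r = 1.65×10^6 km, T = 12.7 days = 12.7 × 86400 s = 1.09728×10^6 s: μ = 4π²r³/T² = 1.47291×10^8 km³/s².
Semi-major axis of the transfer orbit: a_t = (1.850×10^5 + 1.650×10^6)/2 = 9.175×10^5 km.
At periapsis, r = 1.850×10^5 km.
Vis-viva: v = √[μ(2/r − 1/a_t)] = √[1.47291×10^8 × (2/1.850×10^5 − 1/9.175×10^5)] = 37.84 km/s.

v = 37.8 km/s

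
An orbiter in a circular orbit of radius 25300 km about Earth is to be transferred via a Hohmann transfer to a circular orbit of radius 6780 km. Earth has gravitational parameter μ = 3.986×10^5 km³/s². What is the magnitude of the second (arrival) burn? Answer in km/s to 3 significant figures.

The Hohmann ellipse has a_t = (r₁ + r₂)/2 = 16040 km.
On the circular orbit at r = 6780 km, v_c = √(μ/r) = 7.668 km/s.
Transfer-orbit speed at the same r (vis-viva, a = a_t): v_t = √[μ(2/r − 1/a_t)] = 9.630 km/s.
Δv₂ = |v_t − v_c| = |9.630 − 7.668| = 1.962 km/s.

Δv₂ = 1.96 km/s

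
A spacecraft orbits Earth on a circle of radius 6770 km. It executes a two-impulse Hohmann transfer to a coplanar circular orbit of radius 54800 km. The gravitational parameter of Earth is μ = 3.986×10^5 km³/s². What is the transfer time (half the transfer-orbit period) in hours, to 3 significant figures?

t = 7.47 hours

The Hohmann ellipse has a_t = (r₁ + r₂)/2 = 30785 km.
By Kepler's third law the transfer-orbit period is T = 2π√(a_t³/μ), so t = T/2 = 26880 s.
Converting: 26880 s ÷ 3600 s/hour = 7.47 hours.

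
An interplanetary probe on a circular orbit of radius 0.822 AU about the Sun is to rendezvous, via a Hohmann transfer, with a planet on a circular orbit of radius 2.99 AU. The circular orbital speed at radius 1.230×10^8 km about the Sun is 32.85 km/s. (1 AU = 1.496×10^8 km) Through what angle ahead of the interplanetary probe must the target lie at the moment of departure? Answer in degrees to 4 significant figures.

φ = 88.39°

From the circular-orbit relation v² = μ/r at r = 1.230×10^8 km: μ = v²r = (32.85)² × 1.230×10^8 = 1.32732×10^11 km³/s².
In km: r₁ = 0.822 × 1.496×10^8 = 1.229712×10^8 km; r₂ = 2.99 × 1.496×10^8 = 4.47304×10^8 km.
Semi-major axis of the transfer orbit: a_t = (1.229712×10^8 + 4.47304×10^8)/2 = 2.851376×10^8 km.
Transfer time t = π√(a_t³/μ) = 4.152×10^7 s.
Target angular speed ω₂ = √(μ/r₂³) = 3.851×10^-8 rad/s.
Angle swept by the target during transfer: ω₂·t = 1.5989 rad = 91.61°.
Arrival is 180° from departure on the ellipse, so φ = 180° − 91.61° = 88.39°.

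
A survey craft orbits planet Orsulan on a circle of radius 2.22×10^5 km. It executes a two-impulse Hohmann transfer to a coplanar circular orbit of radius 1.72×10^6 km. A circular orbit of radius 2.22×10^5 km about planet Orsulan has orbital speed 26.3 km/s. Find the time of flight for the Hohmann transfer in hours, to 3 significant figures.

From the circular-orbit relation v² = μ/r at r = 2.22×10^5 km: μ = v²r = (26.3)² × 2.22×10^5 = 1.53555×10^8 km³/s².
Transfer-ellipse semi-major axis a_t = (r₁ + r₂)/2 = (2.220×10^5 + 1.720×10^6)/2 = 9.710×10^5 km.
Transfer time t = π√(a_t³/μ) = π√((9.710×10^5)³ / 1.53555×10^8) = 2.426×10^5 s.
Converting: 2.426×10^5 s ÷ 3600 s/hour = 67.4 hours.

t = 67.4 hours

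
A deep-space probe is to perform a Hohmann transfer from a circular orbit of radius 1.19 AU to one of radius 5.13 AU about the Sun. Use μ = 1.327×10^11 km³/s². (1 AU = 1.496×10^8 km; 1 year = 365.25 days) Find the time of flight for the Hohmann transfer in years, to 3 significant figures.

In km: r₁ = 1.19 × 1.496×10^8 = 1.78024×10^8 km; r₂ = 5.13 × 1.496×10^8 = 7.67448×10^8 km.
Semi-major axis of the transfer orbit: a_t = (1.78024×10^8 + 7.67448×10^8)/2 = 4.72736×10^8 km.
Half the transfer-orbit period gives t = π√(a_t³/μ) = 8.864×10^7 s.
Converting: 8.864×10^7 s ÷ 3.15576×10^7 s/year (365.25 × 86400) = 2.81 years.

t = 2.81 years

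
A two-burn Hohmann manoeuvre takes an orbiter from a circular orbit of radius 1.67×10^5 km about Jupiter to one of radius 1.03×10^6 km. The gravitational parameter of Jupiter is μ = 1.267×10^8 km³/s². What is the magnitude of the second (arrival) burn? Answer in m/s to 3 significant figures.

Transfer-ellipse semi-major axis a_t = (r₁ + r₂)/2 = (1.670×10^5 + 1.030×10^6)/2 = 5.985×10^5 km.
On the circular orbit at r = 1.030×10^6 km, v_c = √(μ/r) = 11.091 km/s.
Transfer-orbit speed at the same r (vis-viva, a = a_t): v_t = √[μ(2/r − 1/a_t)] = 5.8586 km/s.
Δv₂ = |v_t − v_c| = |5.8586 − 11.091| = 5.232 km/s.

Δv₂ = 5230 m/s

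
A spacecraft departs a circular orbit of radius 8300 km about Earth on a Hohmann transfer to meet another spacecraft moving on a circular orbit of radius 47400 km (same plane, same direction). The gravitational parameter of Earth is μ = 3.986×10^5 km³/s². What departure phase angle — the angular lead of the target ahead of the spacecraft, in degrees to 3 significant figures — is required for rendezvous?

φ = 98.9°

The Hohmann ellipse has a_t = (r₁ + r₂)/2 = 27850 km.
Transfer time t = π√(a_t³/μ) = 23130 s.
The target's mean motion on its circular orbit is ω₂ = √(μ/r₂³) = 6.118×10^-5 rad/s.
Angle swept by the target during transfer: ω₂·t = 1.415 rad = 81.07°.
The spacecraft traverses 180° on the transfer ellipse, so the target must lead by 180° − 81.07° = 98.9°.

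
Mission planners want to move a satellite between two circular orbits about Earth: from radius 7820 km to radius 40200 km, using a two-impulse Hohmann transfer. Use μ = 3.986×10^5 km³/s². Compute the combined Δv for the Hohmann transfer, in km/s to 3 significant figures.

Δv = 3.45 km/s

Transfer-ellipse semi-major axis a_t = (r₁ + r₂)/2 = (7820 + 40200)/2 = 24010 km.
At r₁ the circular-orbit speed is v₁ = √(μ/r₁) = 7.1395 km/s.
Transfer-orbit speed at r₁ (v² = μ(2/r − 1/a)): v_p = √[μ(2/r₁ − 1/a_t)] = 9.2381 km/s.
First burn Δv₁ = |v_p − v₁| = 2.0986 km/s.
Circular speed at r₂: v₂ = √(μ/r₂) = 3.1489 km/s.
Transfer-orbit speed at r₂: v_a = √[μ(2/r₂ − 1/a_t)] = 1.7971 km/s.
Second burn Δv₂ = |v₂ − v_a| = 1.3518 km/s.
Total Δv = Δv₁ + Δv₂ = 3.450 km/s.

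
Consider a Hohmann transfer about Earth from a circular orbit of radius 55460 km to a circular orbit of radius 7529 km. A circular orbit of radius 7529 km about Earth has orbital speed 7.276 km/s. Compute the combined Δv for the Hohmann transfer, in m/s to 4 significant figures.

From the circular-orbit relation v² = μ/r at r = 7529 km: μ = v²r = (7.276)² × 7529 = 3.98587×10^5 km³/s².
Semi-major axis of the transfer orbit: a_t = (55460 + 7529)/2 = 31494.5 km.
Circular speed at r₁: v₁ = √(μ/r₁) = √(3.98587×10^5/55460) = 2.681 km/s.
On the transfer ellipse at r₁, vis-viva equation gives v_a = √[μ(2/r₁ − 1/a_t)] = 1.311 km/s.
First burn Δv₁ = |v_a − v₁| = 1.370 km/s.
Circular speed at r₂: v₂ = √(μ/r₂) = 7.276 km/s.
Transfer-orbit speed at r₂: v_p = √[μ(2/r₂ − 1/a_t)] = 9.655 km/s.
Second burn Δv₂ = |v₂ − v_p| = 2.379 km/s.
Δv = Δv₁ + Δv₂ = 1.370 + 2.379 = 3.749 km/s.

Δv = 3749 m/s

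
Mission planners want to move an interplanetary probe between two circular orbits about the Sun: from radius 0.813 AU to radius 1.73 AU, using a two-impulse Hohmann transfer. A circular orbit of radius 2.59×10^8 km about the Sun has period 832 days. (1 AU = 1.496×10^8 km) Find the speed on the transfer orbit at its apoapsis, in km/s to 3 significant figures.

From Kepler's third law T² = 4π²r³/μ at r = 2.59×10^8 km, T = 832 days = 832 × 86400 s = 7.18848×10^7 s: μ = 4π²r³/T² = 1.32735×10^11 km³/s².
In km: r₁ = 0.813 × 1.496×10^8 = 1.216248×10^8 km; r₂ = 1.73 × 1.496×10^8 = 2.58808×10^8 km.
Transfer-ellipse semi-major axis a_t = (r₁ + r₂)/2 = (1.216248×10^8 + 2.58808×10^8)/2 = 1.902164×10^8 km.
The apoapsis of the transfer ellipse is at r = 2.58808×10^8 km.
Vis-viva: v = √[μ(2/r − 1/a_t)] = √[1.32735×10^11 × (2/2.58808×10^8 − 1/1.902164×10^8)] = 18.11 km/s.

v = 18.1 km/s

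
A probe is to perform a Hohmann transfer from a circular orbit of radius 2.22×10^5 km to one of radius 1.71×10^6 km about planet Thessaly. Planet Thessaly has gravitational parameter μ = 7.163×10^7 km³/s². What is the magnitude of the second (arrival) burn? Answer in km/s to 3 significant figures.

Transfer-ellipse semi-major axis a_t = (r₁ + r₂)/2 = (2.220×10^5 + 1.710×10^6)/2 = 9.660×10^5 km.
On the circular orbit at r = 1.710×10^6 km, v_c = √(μ/r) = 6.472 km/s.
Transfer-orbit speed at the same r (vis-viva, a = a_t): v_t = √[μ(2/r − 1/a_t)] = 3.103 km/s.
Δv₂ = |v_t − v_c| = |3.103 − 6.472| = 3.369 km/s.

Δv₂ = 3.37 km/s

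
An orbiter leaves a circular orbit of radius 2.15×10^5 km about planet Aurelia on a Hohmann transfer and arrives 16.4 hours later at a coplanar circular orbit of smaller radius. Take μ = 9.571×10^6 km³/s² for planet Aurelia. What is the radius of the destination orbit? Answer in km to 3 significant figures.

Transfer time t = 16.4 hours = 59040 s, and t = π√(a_t³/μ).
So a_t = (μ t²/π²)^(1/3) = (9.571×10^6 × (59040)² / π²)^(1/3) = 1.5008×10^5 km.
Since a_t = (r₁ + r₂)/2, r₂ = 2a_t − r₁ = 2×1.5008×10^5 − 2.150×10^5 = 85160 km.

r₂ = 85200 km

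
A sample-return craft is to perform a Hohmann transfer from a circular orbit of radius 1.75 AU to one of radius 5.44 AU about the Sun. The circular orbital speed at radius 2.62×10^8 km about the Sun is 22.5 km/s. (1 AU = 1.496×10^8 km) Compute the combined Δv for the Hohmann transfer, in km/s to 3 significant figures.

Δv = 9.04 km/s

From the circular-orbit relation v² = μ/r at r = 2.62×10^8 km: μ = v²r = (22.5)² × 2.62×10^8 = 1.32638×10^11 km³/s².
In km: r₁ = 1.75 × 1.496×10^8 = 2.618×10^8 km; r₂ = 5.44 × 1.496×10^8 = 8.13824×10^8 km.
The Hohmann ellipse has a_t = (r₁ + r₂)/2 = 5.37812×10^8 km.
Circular speed at r₁: v₁ = √(μ/r₁) = √(1.32638×10^11/2.618×10^8) = 22.51 km/s.
Transfer-orbit speed at r₁ (vis-viva): v_p = √[μ(2/r₁ − 1/a_t)] = 27.69 km/s.
First burn Δv₁ = |v_p − v₁| = 5.180 km/s.
At r₂, v₂ = √(μ/r₂) = 12.766 km/s.
Transfer-orbit speed at r₂: v_a = √[μ(2/r₂ − 1/a_t)] = 8.9071 km/s.
Second burn Δv₂ = |v₂ − v_a| = 3.859 km/s.
Total Δv = Δv₁ + Δv₂ = 9.039 km/s.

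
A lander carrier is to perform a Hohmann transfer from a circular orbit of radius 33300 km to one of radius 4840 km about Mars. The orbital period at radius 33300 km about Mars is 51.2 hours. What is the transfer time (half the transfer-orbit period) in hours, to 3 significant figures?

t = 11.1 hours

From Kepler's third law T² = 4π²r³/μ at r = 33300 km, T = 51.2 hours = 51.2 × 3600 s = 1.8432×10^5 s: μ = 4π²r³/T² = 42908.9 km³/s².
Transfer-ellipse semi-major axis a_t = (r₁ + r₂)/2 = (33300 + 4840)/2 = 19070 km.
Half the transfer-orbit period gives t = π√(a_t³/μ) = 39940 s.
Converting: 39940 s ÷ 3600 s/hour = 11.1 hours.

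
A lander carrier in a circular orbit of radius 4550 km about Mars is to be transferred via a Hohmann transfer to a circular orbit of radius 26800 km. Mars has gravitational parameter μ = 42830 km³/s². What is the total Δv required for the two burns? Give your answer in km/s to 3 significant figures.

Δv = 1.53 km/s

Transfer-ellipse semi-major axis a_t = (r₁ + r₂)/2 = (4550 + 26800)/2 = 15675 km.
Circular speed at r₁: v₁ = √(μ/r₁) = √(42830/4550) = 3.0681 km/s.
On the transfer ellipse at r₁, vis-viva gives v_p = √[μ(2/r₁ − 1/a_t)] = 4.0117 km/s.
First burn Δv₁ = |v_p − v₁| = 0.9436 km/s.
At r₂, v₂ = √(μ/r₂) = 1.2642 km/s.
Transfer-orbit speed at r₂: v_a = √[μ(2/r₂ − 1/a_t)] = 0.68110 km/s.
Second burn Δv₂ = |v₂ − v_a| = 0.5831 km/s.
Δv = Δv₁ + Δv₂ = 0.9436 + 0.5831 = 1.527 km/s.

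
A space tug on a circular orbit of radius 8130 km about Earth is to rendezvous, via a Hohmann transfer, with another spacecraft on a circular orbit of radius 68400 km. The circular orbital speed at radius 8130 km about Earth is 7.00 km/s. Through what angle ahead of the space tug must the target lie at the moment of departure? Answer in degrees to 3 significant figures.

φ = 105°

From the circular-orbit relation v² = μ/r at r = 8130 km: μ = v²r = (7.00)² × 8130 = 3.98370×10^5 km³/s².
The Hohmann ellipse has a_t = (r₁ + r₂)/2 = 38265 km.
Transfer time t = π√(a_t³/μ) = 37260 s.
Target angular speed ω₂ = √(μ/r₂³) = 3.528×10^-5 rad/s.
Angle swept by the target during transfer: ω₂·t = 1.3145 rad = 75.32°.
The space tug traverses 180° on the transfer ellipse, so the target must lead by 180° − 75.32° = 105°.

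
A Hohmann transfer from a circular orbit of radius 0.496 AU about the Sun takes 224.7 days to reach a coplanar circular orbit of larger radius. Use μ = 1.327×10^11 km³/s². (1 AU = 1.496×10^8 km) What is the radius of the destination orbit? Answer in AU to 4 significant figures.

r₂ = 1.800 AU

In km: r₁ = 0.496 × 1.496×10^8 = 7.42016×10^7 km.
Transfer time t = 224.7 days = 1.941408×10^7 s, and t = π√(a_t³/μ).
So a_t = (μ t²/π²)^(1/3) = (1.327×10^11 × (1.941408×10^7)² / π²)^(1/3) = 1.7177×10^8 km.
Since a_t = (r₁ + r₂)/2, r₂ = 2a_t − r₁ = 2×1.7177×10^8 − 7.42016×10^7 = 2.693384×10^8 km.
In AU: r₂ = 2.693384×10^8 / 1.496×10^8 = 1.800 AU.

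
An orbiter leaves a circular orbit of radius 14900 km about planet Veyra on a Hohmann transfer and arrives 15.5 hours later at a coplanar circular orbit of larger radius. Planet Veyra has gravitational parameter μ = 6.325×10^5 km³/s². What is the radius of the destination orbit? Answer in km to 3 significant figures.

Transfer time t = 15.5 hours = 55800 s, and t = π√(a_t³/μ).
So a_t = (μ t²/π²)^(1/3) = (6.325×10^5 × (55800)² / π²)^(1/3) = 58435 km.
Since a_t = (r₁ + r₂)/2, r₂ = 2a_t − r₁ = 2×58435 − 14900 = 1.0197×10^5 km.

r₂ = 1.02×10^5 km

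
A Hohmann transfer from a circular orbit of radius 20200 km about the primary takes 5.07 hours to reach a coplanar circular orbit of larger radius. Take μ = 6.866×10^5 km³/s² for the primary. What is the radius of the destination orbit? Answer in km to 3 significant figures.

Transfer time t = 5.07 hours = 18252 s, and t = π√(a_t³/μ).
So a_t = (μ t²/π²)^(1/3) = (6.866×10^5 × (18252)² / π²)^(1/3) = 28511 km.
Since a_t = (r₁ + r₂)/2, r₂ = 2a_t − r₁ = 2×28511 − 20200 = 36822 km.

r₂ = 36800 km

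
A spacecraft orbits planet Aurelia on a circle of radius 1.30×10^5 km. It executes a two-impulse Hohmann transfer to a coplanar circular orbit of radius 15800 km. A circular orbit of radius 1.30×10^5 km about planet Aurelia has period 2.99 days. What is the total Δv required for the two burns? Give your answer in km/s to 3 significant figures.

Δv = 4.73 km/s

From Kepler's third law T² = 4π²r³/μ at r = 1.30×10^5 km, T = 2.99 days = 2.99 × 86400 s = 2.58336×10^5 s: μ = 4π²r³/T² = 1.29963×10^6 km³/s².
Semi-major axis of the transfer orbit: a_t = (1.300×10^5 + 15800)/2 = 72900 km.
At r₁ the circular-orbit speed is v₁ = √(μ/r₁) = 3.162 km/s.
On the transfer ellipse at r₁, v² = μ(2/r − 1/a) gives v_a = √[μ(2/r₁ − 1/a_t)] = 1.472 km/s.
First burn Δv₁ = |v_a − v₁| = 1.690 km/s.
Circular speed at r₂: v₂ = √(μ/r₂) = 9.06946 km/s.
Transfer-orbit speed at r₂: v_p = √[μ(2/r₂ − 1/a_t)] = 12.1113 km/s.
Second burn Δv₂ = |v₂ − v_p| = 3.042 km/s.
Δv = Δv₁ + Δv₂ = 1.690 + 3.042 = 4.732 km/s.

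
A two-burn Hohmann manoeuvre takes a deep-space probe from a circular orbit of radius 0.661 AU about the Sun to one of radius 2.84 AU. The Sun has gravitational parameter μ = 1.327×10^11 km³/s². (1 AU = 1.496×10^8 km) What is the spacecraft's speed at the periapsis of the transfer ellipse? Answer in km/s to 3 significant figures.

In km: r₁ = 0.661 × 1.496×10^8 = 9.88856×10^7 km; r₂ = 2.84 × 1.496×10^8 = 4.24864×10^8 km.
Transfer-ellipse semi-major axis a_t = (r₁ + r₂)/2 = (9.88856×10^7 + 4.24864×10^8)/2 = 2.618748×10^8 km.
At periapsis, r = 9.88856×10^7 km.
From the vis-viva equation, v = √[μ(2/r − 1/a_t)] = 46.66 km/s.

v = 46.7 km/s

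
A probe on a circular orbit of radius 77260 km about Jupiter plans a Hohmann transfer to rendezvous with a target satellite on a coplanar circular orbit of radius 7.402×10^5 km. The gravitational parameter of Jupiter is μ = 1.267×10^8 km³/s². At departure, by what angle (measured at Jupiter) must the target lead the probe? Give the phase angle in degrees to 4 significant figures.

Transfer-ellipse semi-major axis a_t = (r₁ + r₂)/2 = (77260 + 7.402×10^5)/2 = 4.0873×10^5 km.
Transfer time t = π√(a_t³/μ) = 72932 s.
The target's mean motion on its circular orbit is ω₂ = √(μ/r₂³) = 1.7675×10^-5 rad/s.
Angle swept by the target during transfer: ω₂·t = 1.2891 rad = 73.86°.
The probe traverses 180° on the transfer ellipse, so the target must lead by 180° − 73.86° = 106.1°.

φ = 106.1°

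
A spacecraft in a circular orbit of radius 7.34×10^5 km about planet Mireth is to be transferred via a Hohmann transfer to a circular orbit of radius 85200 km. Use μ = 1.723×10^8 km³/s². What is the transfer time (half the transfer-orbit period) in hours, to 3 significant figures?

t = 17.4 hours

The Hohmann ellipse has a_t = (r₁ + r₂)/2 = 4.096×10^5 km.
Transfer time t = π√(a_t³/μ) = π√((4.096×10^5)³ / 1.723×10^8) = 62740 s.
Converting: 62740 s ÷ 3600 s/hour = 17.4 hours.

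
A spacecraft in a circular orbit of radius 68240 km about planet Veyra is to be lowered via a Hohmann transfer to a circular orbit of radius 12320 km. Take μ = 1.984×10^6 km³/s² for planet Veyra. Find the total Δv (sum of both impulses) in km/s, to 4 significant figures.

Semi-major axis of the transfer orbit: a_t = (68240 + 12320)/2 = 40280 km.
At r₁ the circular-orbit speed is v₁ = √(μ/r₁) = 5.392 km/s.
On the transfer ellipse at r₁, vis-viva gives v_a = √[μ(2/r₁ − 1/a_t)] = 2.982 km/s.
First burn Δv₁ = |v_a − v₁| = 2.410 km/s.
Circular speed at r₂: v₂ = √(μ/r₂) = 12.690 km/s.
Transfer-orbit speed at r₂: v_p = √[μ(2/r₂ − 1/a_t)] = 16.517 km/s.
Second burn Δv₂ = |v₂ − v_p| = 3.827 km/s.
Δv = Δv₁ + Δv₂ = 2.410 + 3.827 = 6.237 km/s.

Δv = 6.237 km/s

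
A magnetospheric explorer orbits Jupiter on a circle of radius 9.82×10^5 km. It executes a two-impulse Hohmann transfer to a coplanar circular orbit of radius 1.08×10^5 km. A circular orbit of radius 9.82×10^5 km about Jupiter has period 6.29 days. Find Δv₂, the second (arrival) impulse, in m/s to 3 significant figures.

Δv₂ = 11700 m/s

From Kepler's third law T² = 4π²r³/μ at r = 9.82×10^5 km, T = 6.29 days = 6.29 × 86400 s = 5.43456×10^5 s: μ = 4π²r³/T² = 1.26580×10^8 km³/s².
Transfer-ellipse semi-major axis a_t = (r₁ + r₂)/2 = (9.820×10^5 + 1.080×10^5)/2 = 5.450×10^5 km.
On the circular orbit at r = 1.080×10^5 km, v_c = √(μ/r) = 34.235 km/s.
Vis-viva on the transfer ellipse at r = 1.080×10^5 km gives v_t = √[μ(2/r − 1/a_t)] = 45.955 km/s.
Δv₂ = |v_t − v_c| = |45.955 − 34.235| = 11.72 km/s.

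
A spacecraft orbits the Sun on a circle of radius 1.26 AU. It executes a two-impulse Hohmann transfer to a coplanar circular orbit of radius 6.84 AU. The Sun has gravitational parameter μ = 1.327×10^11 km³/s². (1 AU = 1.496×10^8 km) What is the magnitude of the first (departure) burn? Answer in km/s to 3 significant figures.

In km: r₁ = 1.26 × 1.496×10^8 = 1.88496×10^8 km; r₂ = 6.84 × 1.496×10^8 = 1.023264×10^9 km.
Transfer-ellipse semi-major axis a_t = (r₁ + r₂)/2 = (1.88496×10^8 + 1.023264×10^9)/2 = 6.0588×10^8 km.
On the circular orbit at r = 1.88496×10^8 km, v_c = √(μ/r) = 26.53288 km/s.
Transfer-orbit speed at the same r (vis-viva, a = a_t): v_t = √[μ(2/r − 1/a_t)] = 34.48140 km/s.
Δv₁ = |v_t − v_c| = |34.48140 − 26.53288| = 7.949 km/s.

Δv₁ = 7.95 km/s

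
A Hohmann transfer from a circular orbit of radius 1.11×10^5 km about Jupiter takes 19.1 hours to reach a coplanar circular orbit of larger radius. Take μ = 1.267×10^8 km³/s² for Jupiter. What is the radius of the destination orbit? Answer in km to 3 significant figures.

r₂ = 6.75×10^5 km

Transfer time t = 19.1 hours = 68760 s, and t = π√(a_t³/μ).
So a_t = (μ t²/π²)^(1/3) = (1.267×10^8 × (68760)² / π²)^(1/3) = 3.9299×10^5 km.
Since a_t = (r₁ + r₂)/2, r₂ = 2a_t − r₁ = 2×3.9299×10^5 − 1.110×10^5 = 6.7498×10^5 km.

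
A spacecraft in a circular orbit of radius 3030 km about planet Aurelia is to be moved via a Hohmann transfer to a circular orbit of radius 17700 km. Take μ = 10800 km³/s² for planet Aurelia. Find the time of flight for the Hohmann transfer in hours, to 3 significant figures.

t = 8.86 hours

Transfer-ellipse semi-major axis a_t = (r₁ + r₂)/2 = (3030 + 17700)/2 = 10365 km.
Half the transfer-orbit period gives t = π√(a_t³/μ) = 31900 s.
Converting: 31900 s ÷ 3600 s/hour = 8.86 hours.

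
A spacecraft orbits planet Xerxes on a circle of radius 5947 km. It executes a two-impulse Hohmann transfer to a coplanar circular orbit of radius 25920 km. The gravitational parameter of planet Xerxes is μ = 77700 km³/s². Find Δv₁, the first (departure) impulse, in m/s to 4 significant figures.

Transfer-ellipse semi-major axis a_t = (r₁ + r₂)/2 = (5947 + 25920)/2 = 15933.5 km.
Circular speed at r = 5947 km: v_c = √(μ/r) = 3.6146 km/s.
Vis-viva on the transfer ellipse at r = 5947 km gives v_t = √[μ(2/r − 1/a_t)] = 4.6102 km/s.
Δv₁ = |v_t − v_c| = |4.6102 − 3.6146| = 0.9956 km/s.

Δv₁ = 995.6 m/s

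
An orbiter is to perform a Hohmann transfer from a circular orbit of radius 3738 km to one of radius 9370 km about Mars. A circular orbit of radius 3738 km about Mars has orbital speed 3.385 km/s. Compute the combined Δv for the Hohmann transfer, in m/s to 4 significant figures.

From the circular-orbit relation v² = μ/r at r = 3738 km: μ = v²r = (3.385)² × 3738 = 42830.8 km³/s².
Semi-major axis of the transfer orbit: a_t = (3738 + 9370)/2 = 6554 km.
Circular speed at r₁: v₁ = √(μ/r₁) = √(42830.8/3738) = 3.3850 km/s.
On the transfer ellipse at r₁, v² = μ(2/r − 1/a) gives v_p = √[μ(2/r₁ − 1/a_t)] = 4.0474 km/s.
First burn Δv₁ = |v_p − v₁| = 0.6624 km/s.
Circular speed at r₂: v₂ = √(μ/r₂) = 2.1380 km/s.
Transfer-orbit speed at r₂: v_a = √[μ(2/r₂ − 1/a_t)] = 1.6146 km/s.
Second burn Δv₂ = |v₂ − v_a| = 0.5234 km/s.
Total Δv = Δv₁ + Δv₂ = 1.186 km/s.

Δv = 1186 m/s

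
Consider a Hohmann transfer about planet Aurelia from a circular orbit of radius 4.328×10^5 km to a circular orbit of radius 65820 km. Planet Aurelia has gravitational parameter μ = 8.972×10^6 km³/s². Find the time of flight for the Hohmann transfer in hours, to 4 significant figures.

t = 36.27 hours

Transfer-ellipse semi-major axis a_t = (r₁ + r₂)/2 = (4.328×10^5 + 65820)/2 = 2.4931×10^5 km.
Half the transfer-orbit period gives t = π√(a_t³/μ) = 1.3056×10^5 s.
Converting: 1.3056×10^5 s ÷ 3600 s/hour = 36.27 hours.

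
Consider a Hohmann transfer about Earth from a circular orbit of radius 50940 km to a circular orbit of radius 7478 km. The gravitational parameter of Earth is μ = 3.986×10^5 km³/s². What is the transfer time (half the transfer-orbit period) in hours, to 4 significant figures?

Semi-major axis of the transfer orbit: a_t = (50940 + 7478)/2 = 29209 km.
Half the transfer-orbit period gives t = π√(a_t³/μ) = 24840 s.
Converting: 24840 s ÷ 3600 s/hour = 6.900 hours.

t = 6.900 hours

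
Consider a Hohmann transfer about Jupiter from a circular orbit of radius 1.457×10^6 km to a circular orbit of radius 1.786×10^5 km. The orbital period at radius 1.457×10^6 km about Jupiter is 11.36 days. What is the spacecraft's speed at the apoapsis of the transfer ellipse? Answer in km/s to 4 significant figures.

From Kepler's third law T² = 4π²r³/μ at r = 1.457×10^6 km, T = 11.36 days = 11.36 × 86400 s = 9.81504×10^5 s: μ = 4π²r³/T² = 1.26752×10^8 km³/s².
Semi-major axis of the transfer orbit: a_t = (1.457×10^6 + 1.786×10^5)/2 = 8.178×10^5 km.
At apoapsis, r = 1.457×10^6 km.
Vis-viva: v = √[μ(2/r − 1/a_t)] = √[1.26752×10^8 × (2/1.457×10^6 − 1/8.178×10^5)] = 4.359 km/s.

v = 4.359 km/s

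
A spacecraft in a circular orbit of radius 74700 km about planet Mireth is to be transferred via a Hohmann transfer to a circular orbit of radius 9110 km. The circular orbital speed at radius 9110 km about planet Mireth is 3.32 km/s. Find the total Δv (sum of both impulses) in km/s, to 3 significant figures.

Δv = 1.73 km/s

From the circular-orbit relation v² = μ/r at r = 9110 km: μ = v²r = (3.32)² × 9110 = 1.00414×10^5 km³/s².
Transfer-ellipse semi-major axis a_t = (r₁ + r₂)/2 = (74700 + 9110)/2 = 41905 km.
Circular speed at r₁: v₁ = √(μ/r₁) = √(1.00414×10^5/74700) = 1.15941 km/s.
On the transfer ellipse at r₁, vis-viva equation gives v_a = √[μ(2/r₁ − 1/a_t)] = 0.540584 km/s.
First burn Δv₁ = |v_a − v₁| = 0.618826 km/s.
At r₂, v₂ = √(μ/r₂) = 3.32000 km/s.
Transfer-orbit speed at r₂: v_p = √[μ(2/r₂ − 1/a_t)] = 4.43267 km/s.
Second burn Δv₂ = |v₂ − v_p| = 1.11267 km/s.
Total Δv = Δv₁ + Δv₂ = 1.731 km/s.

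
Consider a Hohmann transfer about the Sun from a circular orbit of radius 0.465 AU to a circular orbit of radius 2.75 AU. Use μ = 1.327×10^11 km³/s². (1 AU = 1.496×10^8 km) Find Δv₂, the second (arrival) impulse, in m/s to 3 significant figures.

In km: r₁ = 0.465 × 1.496×10^8 = 6.9564×10^7 km; r₂ = 2.75 × 1.496×10^8 = 4.114×10^8 km.
Semi-major axis of the transfer orbit: a_t = (6.9564×10^7 + 4.114×10^8)/2 = 2.40482×10^8 km.
Circular speed at r = 4.114×10^8 km: v_c = √(μ/r) = 17.9599 km/s.
Transfer-orbit speed at the same r (vis-viva, a = a_t): v_t = √[μ(2/r − 1/a_t)] = 9.65949 km/s.
Δv₂ = |v_t − v_c| = |9.65949 − 17.9599| = 8.300 km/s.

Δv₂ = 8300 m/s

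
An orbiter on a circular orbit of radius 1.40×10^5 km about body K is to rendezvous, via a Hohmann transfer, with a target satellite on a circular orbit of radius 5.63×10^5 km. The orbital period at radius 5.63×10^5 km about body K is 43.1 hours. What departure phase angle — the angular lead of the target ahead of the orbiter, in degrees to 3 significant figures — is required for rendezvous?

From Kepler's third law T² = 4π²r³/μ at r = 5.63×10^5 km, T = 43.1 hours = 43.1 × 3600 s = 1.5516×10^5 s: μ = 4π²r³/T² = 2.92634×10^8 km³/s².
Transfer-ellipse semi-major axis a_t = (r₁ + r₂)/2 = (1.400×10^5 + 5.630×10^5)/2 = 3.515×10^5 km.
The half-period of the transfer ellipse is t = π√(a_t³/μ) = 38271 s.
The target's mean motion on its circular orbit is ω₂ = √(μ/r₂³) = 4.0495×10^-5 rad/s.
Angle swept by the target during transfer: ω₂·t = 1.5498 rad = 88.80°.
Arrival is 180° from departure on the ellipse, so φ = 180° − 88.80° = 91.2°.

φ = 91.2°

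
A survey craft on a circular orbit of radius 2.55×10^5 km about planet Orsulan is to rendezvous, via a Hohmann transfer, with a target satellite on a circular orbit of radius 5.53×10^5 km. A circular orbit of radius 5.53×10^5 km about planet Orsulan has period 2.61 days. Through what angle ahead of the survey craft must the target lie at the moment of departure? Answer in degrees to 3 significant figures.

φ = 67.6°

From Kepler's third law T² = 4π²r³/μ at r = 5.53×10^5 km, T = 2.61 days = 2.61 × 86400 s = 2.25504×10^5 s: μ = 4π²r³/T² = 1.31288×10^8 km³/s².
Semi-major axis of the transfer orbit: a_t = (2.550×10^5 + 5.530×10^5)/2 = 4.040×10^5 km.
Transfer time t = π√(a_t³/μ) = 70410 s.
The target's mean motion on its circular orbit is ω₂ = √(μ/r₂³) = 2.786×10^-5 rad/s.
Angle swept by the target during transfer: ω₂·t = 1.962 rad = 112.4°.
Arrival is 180° from departure on the ellipse, so φ = 180° − 112.4° = 67.6°.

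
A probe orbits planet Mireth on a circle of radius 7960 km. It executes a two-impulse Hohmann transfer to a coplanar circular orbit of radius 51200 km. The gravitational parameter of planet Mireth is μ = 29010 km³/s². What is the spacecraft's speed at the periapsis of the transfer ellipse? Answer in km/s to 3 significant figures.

The Hohmann ellipse has a_t = (r₁ + r₂)/2 = 29580 km.
At periapsis, r = 7960 km.
Vis-viva: v = √[μ(2/r − 1/a_t)] = √[29010 × (2/7960 − 1/29580)] = 2.512 km/s.

v = 2.51 km/s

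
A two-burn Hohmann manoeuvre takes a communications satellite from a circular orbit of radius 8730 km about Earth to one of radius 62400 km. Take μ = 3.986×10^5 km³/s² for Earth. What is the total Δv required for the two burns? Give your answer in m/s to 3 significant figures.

Semi-major axis of the transfer orbit: a_t = (8730 + 62400)/2 = 35565 km.
Circular speed at r₁: v₁ = √(μ/r₁) = √(3.986×10^5/8730) = 6.757 km/s.
On the transfer ellipse at r₁, vis-viva equation gives v_p = √[μ(2/r₁ − 1/a_t)] = 8.950 km/s.
First burn Δv₁ = |v_p − v₁| = 2.193 km/s.
At r₂, v₂ = √(μ/r₂) = 2.527 km/s.
Transfer-orbit speed at r₂: v_a = √[μ(2/r₂ − 1/a_t)] = 1.252 km/s.
Second burn Δv₂ = |v₂ − v_a| = 1.275 km/s.
Total Δv = Δv₁ + Δv₂ = 3.468 km/s.

Δv = 3470 m/s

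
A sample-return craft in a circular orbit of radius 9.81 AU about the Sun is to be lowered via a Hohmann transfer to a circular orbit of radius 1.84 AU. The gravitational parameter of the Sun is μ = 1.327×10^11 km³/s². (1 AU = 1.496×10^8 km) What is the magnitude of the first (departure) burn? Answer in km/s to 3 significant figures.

In km: r₁ = 9.81 × 1.496×10^8 = 1.467576×10^9 km; r₂ = 1.84 × 1.496×10^8 = 2.75264×10^8 km.
Semi-major axis of the transfer orbit: a_t = (1.467576×10^9 + 2.75264×10^8)/2 = 8.7142×10^8 km.
On the circular orbit at r = 1.467576×10^9 km, v_c = √(μ/r) = 9.509 km/s.
Transfer-orbit speed at the same r (vis-viva, a = a_t): v_t = √[μ(2/r − 1/a_t)] = 5.344 km/s.
Δv₁ = |v_t − v_c| = |5.344 − 9.509| = 4.165 km/s.

Δv₁ = 4.16 km/s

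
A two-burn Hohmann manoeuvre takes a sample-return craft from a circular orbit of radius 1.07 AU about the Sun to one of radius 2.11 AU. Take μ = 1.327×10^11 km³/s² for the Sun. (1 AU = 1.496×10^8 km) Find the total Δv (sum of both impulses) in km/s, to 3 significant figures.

Δv = 8.06 km/s

In km: r₁ = 1.07 × 1.496×10^8 = 1.60072×10^8 km; r₂ = 2.11 × 1.496×10^8 = 3.15656×10^8 km.
Semi-major axis of the transfer orbit: a_t = (1.60072×10^8 + 3.15656×10^8)/2 = 2.37864×10^8 km.
At r₁ the circular-orbit speed is v₁ = √(μ/r₁) = 28.7924 km/s.
On the transfer ellipse at r₁, vis-viva equation gives v_p = √[μ(2/r₁ − 1/a_t)] = 33.1681 km/s.
First burn Δv₁ = |v_p − v₁| = 4.3757 km/s.
At r₂, v₂ = √(μ/r₂) = 20.5035 km/s.
Transfer-orbit speed at r₂: v_a = √[μ(2/r₂ − 1/a_t)] = 16.8198 km/s.
Second burn Δv₂ = |v₂ − v_a| = 3.6837 km/s.
Δv = Δv₁ + Δv₂ = 4.3757 + 3.6837 = 8.059 km/s.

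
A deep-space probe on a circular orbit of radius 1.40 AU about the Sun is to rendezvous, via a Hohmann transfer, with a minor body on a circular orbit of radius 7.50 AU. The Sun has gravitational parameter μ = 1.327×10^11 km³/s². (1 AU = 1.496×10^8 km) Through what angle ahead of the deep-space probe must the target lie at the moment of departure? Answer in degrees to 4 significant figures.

In km: r₁ = 1.40 × 1.496×10^8 = 2.0944×10^8 km; r₂ = 7.50 × 1.496×10^8 = 1.122×10^9 km.
Semi-major axis of the transfer orbit: a_t = (2.0944×10^8 + 1.122×10^9)/2 = 6.6572×10^8 km.
The half-period of the transfer ellipse is t = π√(a_t³/μ) = 1.4813×10^8 s.
Target angular speed ω₂ = √(μ/r₂³) = 9.6927×10^-9 rad/s.
Angle swept by the target during transfer: ω₂·t = 1.4358 rad = 82.27°.
The deep-space probe traverses 180° on the transfer ellipse, so the target must lead by 180° − 82.27° = 97.73°.

φ = 97.73°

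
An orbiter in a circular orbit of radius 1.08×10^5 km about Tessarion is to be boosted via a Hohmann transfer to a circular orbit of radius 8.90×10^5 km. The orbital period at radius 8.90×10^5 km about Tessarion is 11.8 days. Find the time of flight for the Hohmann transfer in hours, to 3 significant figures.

From Kepler's third law T² = 4π²r³/μ at r = 8.90×10^5 km, T = 11.8 days = 11.8 × 86400 s = 1.01952×10^6 s: μ = 4π²r³/T² = 2.67755×10^7 km³/s².
Semi-major axis of the transfer orbit: a_t = (1.080×10^5 + 8.900×10^5)/2 = 4.990×10^5 km.
Half the transfer-orbit period gives t = π√(a_t³/μ) = 2.140×10^5 s.
Converting: 2.140×10^5 s ÷ 3600 s/hour = 59.4 hours.

t = 59.4 hours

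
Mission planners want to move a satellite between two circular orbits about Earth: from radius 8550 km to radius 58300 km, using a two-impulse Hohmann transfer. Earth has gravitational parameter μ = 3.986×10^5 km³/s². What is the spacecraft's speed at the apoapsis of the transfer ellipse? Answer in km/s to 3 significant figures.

The Hohmann ellipse has a_t = (r₁ + r₂)/2 = 33425 km.
The apoapsis of the transfer ellipse is at r = 58300 km.
Applying v² = μ(2/r − 1/a_t): v = 1.322 km/s.

v = 1.32 km/s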